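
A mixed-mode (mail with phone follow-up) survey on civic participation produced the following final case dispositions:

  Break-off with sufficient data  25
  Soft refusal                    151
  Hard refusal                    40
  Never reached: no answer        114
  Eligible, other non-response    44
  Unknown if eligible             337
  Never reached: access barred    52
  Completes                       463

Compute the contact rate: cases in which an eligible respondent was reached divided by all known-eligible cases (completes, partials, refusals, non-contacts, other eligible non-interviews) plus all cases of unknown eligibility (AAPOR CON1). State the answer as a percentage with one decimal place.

Refused = 40 + 151 = 191
No contact after all attempts = 114 + 52 = 166
Top = 463 + 25 + 191 + 44 = 723
Base = 463 + 25 + 191 + 166 + 44 + 337 = 1226
CON1 = 723 / 1226 = 0.5897

59.0%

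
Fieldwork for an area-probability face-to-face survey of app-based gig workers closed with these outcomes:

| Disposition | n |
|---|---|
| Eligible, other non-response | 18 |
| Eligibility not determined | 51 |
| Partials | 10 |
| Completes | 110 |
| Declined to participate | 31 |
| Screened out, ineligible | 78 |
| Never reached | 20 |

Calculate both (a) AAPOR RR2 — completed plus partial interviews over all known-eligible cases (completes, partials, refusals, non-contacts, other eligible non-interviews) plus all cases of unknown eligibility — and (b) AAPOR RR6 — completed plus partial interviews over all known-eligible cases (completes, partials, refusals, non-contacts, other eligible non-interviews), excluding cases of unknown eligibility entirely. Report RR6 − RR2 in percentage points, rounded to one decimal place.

13.5

Num: 110 + 10 = 120
Base: 110 + 10 + 31 + 20 + 18 + 51 = 240
RR2 = 120 / 240 = 0.5000
Base: 110 + 10 + 31 + 20 + 18 = 189
RR6 = 120 / 189 = 0.6349
Difference = 63.49 − 50.00 = 13.49 percentage points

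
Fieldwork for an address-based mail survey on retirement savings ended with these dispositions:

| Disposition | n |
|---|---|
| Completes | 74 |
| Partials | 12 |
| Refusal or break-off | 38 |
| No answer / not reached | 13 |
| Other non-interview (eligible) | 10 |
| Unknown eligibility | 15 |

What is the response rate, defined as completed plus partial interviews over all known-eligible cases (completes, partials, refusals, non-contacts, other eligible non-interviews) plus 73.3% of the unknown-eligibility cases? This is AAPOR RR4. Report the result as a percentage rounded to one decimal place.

Numerator = 74 + 12 = 86
Determined eligible = 74 + 12 + 38 + 13 + 10 = 147
Eligible share of unknowns = 0.7330 × 15 = 10.99
Denom = 147 + 10.99 = 157.99
RR4 = 86 / 157.99 = 0.5443

54.4%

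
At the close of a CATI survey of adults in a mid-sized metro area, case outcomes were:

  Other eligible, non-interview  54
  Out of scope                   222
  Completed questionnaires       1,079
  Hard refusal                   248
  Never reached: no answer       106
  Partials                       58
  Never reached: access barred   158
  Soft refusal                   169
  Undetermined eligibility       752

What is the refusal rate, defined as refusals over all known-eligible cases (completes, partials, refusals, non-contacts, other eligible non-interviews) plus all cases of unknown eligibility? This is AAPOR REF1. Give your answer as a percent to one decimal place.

Declined to participate = 248 + 169 = 417
Non-contacts = 106 + 158 = 264
Numerator → 417
Base → 1079 + 58 + 417 + 264 + 54 + 752 = 2624
REF1 = 417 / 2624 = 0.1589

15.9%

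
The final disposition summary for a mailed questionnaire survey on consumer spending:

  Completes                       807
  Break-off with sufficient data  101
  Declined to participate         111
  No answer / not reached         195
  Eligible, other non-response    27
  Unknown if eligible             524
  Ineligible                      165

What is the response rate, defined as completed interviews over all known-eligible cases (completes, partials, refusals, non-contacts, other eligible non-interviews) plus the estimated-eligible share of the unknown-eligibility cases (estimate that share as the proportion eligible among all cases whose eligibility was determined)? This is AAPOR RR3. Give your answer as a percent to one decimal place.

Top = 807
Known eligible = 807 + 101 + 111 + 195 + 27 = 1241
e = 1241 / (1241 + 165) = 1241 / 1406 = 0.8826
Estimated eligible among unknowns = 0.8826 × 524 = 462.48
Denominator = 1241 + 462.48 = 1703.48
RR3 = 807 / 1703.48 = 0.4737

47.4%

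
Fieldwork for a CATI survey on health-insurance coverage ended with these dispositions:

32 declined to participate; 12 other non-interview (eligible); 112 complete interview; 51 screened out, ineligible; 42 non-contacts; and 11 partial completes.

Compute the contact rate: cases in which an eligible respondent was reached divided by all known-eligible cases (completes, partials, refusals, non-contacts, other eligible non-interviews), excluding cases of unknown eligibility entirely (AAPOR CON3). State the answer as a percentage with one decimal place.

Num: 112 + 11 + 32 + 12 = 167
Denom: 112 + 11 + 32 + 42 + 12 = 209
CON3 = 167 / 209 = 0.7990

79.9%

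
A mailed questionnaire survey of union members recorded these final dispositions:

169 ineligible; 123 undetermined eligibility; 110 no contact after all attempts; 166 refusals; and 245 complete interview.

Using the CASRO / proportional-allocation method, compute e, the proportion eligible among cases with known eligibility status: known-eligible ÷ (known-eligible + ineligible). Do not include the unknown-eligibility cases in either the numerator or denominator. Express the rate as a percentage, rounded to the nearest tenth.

Eligible (known) = 245 + 166 + 110 = 521
e = 521 / (521 + 169) = 521 / 690 = 0.7551

75.5%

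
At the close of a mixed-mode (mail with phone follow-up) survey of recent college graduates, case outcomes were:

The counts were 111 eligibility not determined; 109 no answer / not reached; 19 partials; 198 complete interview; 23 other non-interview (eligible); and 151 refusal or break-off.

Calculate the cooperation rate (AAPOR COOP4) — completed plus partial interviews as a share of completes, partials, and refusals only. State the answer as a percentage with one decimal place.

Num → 198 + 19 = 217
Base → 198 + 19 + 151 = 368
COOP4 = 217 / 368 = 0.5897

59.0%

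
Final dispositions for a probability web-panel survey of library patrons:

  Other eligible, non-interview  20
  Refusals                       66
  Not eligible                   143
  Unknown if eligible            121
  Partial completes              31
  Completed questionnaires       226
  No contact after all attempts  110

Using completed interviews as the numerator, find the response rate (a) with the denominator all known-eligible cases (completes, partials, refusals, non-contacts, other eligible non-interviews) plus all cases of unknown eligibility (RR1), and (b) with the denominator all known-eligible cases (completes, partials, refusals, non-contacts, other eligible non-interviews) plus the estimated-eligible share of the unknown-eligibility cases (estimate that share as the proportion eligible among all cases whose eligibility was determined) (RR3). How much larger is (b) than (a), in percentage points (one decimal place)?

2.1

Numerator → 226
Denominator → 226 + 31 + 66 + 110 + 20 + 121 = 574
RR1 = 226 / 574 = 0.3937
Eligible (known) → 226 + 31 + 66 + 110 + 20 = 453
e = 453 / (453 + 143) = 453 / 596 = 0.7601
Estimated eligible among unknowns → 0.7601 × 121 = 91.97
Denominator → 453 + 91.97 = 544.97
RR3 = 226 / 544.97 = 0.4147
Difference = 41.47 − 39.37 = 2.10 percentage points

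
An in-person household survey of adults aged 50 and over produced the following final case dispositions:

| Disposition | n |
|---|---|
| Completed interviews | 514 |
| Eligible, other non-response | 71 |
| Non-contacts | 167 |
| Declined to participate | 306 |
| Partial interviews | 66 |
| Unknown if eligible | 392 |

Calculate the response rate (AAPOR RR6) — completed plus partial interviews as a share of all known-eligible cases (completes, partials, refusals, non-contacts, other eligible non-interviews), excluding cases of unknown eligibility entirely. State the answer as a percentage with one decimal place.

Num → 514 + 66 = 580
Denominator → 514 + 66 + 306 + 167 + 71 = 1124
RR6 = 580 / 1124 = 0.5160

51.6%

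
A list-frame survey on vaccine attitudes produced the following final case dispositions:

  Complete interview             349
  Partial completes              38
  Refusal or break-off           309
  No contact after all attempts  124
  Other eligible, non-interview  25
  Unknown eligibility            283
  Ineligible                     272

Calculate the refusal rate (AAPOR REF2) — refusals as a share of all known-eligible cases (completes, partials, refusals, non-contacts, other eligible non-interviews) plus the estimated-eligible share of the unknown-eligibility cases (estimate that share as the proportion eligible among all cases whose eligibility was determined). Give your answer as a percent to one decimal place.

Num = 309
Determined eligible = 349 + 38 + 309 + 124 + 25 = 845
e = 845 / (845 + 272) = 845 / 1117 = 0.7565
e × U = 0.7565 × 283 = 214.09
Denominator = 845 + 214.09 = 1059.09
REF2 = 309 / 1059.09 = 0.2918

29.2%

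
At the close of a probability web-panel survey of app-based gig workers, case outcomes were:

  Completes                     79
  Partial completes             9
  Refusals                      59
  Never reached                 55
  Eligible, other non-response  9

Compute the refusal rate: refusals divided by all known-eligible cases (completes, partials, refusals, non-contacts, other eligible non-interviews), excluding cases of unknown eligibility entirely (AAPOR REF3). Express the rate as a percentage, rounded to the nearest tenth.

28.0%

Numerator → 59
Denominator → 79 + 9 + 59 + 55 + 9 = 211
REF3 = 59 / 211 = 0.2796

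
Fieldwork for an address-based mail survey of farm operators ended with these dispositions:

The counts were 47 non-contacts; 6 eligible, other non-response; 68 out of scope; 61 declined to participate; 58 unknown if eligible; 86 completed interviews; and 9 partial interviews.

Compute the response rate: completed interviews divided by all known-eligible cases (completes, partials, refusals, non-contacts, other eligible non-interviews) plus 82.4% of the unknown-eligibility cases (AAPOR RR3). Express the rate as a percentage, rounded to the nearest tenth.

Numerator = 86
Known eligible = 86 + 9 + 61 + 47 + 6 = 209
e × U = 0.8240 × 58 = 47.79
Denominator = 209 + 47.79 = 256.79
RR3 = 86 / 256.79 = 0.3349

33.5%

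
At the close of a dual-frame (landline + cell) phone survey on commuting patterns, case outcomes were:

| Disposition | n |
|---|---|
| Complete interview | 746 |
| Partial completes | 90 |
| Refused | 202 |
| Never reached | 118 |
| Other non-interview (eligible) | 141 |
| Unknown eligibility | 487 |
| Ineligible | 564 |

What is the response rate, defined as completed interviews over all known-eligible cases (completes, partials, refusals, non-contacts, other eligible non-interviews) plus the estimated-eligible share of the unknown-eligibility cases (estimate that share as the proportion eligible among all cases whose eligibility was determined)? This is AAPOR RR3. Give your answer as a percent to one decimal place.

Top → 746
Determined eligible → 746 + 90 + 202 + 118 + 141 = 1297
e = 1297 / (1297 + 564) = 1297 / 1861 = 0.6969
Estimated eligible among unknowns → 0.6969 × 487 = 339.39
Base → 1297 + 339.39 = 1636.39
RR3 = 746 / 1636.39 = 0.4559

45.6%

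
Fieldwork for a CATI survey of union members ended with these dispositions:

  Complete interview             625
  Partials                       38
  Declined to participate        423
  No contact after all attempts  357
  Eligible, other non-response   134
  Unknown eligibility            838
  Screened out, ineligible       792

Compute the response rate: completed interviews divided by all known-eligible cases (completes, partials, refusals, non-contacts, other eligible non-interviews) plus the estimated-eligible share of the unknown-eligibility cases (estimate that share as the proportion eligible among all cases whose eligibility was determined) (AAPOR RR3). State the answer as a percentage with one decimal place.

29.3%

Numerator: 625
Known eligible: 625 + 38 + 423 + 357 + 134 = 1577
e = 1577 / (1577 + 792) = 1577 / 2369 = 0.6657
e × U: 0.6657 × 838 = 557.86
Denom: 1577 + 557.86 = 2134.86
RR3 = 625 / 2134.86 = 0.2928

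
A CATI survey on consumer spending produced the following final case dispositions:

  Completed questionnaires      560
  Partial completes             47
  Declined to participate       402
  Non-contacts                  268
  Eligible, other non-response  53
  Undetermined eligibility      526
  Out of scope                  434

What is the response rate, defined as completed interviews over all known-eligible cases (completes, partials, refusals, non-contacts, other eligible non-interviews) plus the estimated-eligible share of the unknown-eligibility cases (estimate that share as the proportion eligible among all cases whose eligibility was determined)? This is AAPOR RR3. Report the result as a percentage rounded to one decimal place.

32.4%

Numerator: 560
Determined eligible: 560 + 47 + 402 + 268 + 53 = 1330
e = 1330 / (1330 + 434) = 1330 / 1764 = 0.7540
Estimated eligible among unknowns: 0.7540 × 526 = 396.60
Denominator: 1330 + 396.60 = 1726.60
RR3 = 560 / 1726.60 = 0.3243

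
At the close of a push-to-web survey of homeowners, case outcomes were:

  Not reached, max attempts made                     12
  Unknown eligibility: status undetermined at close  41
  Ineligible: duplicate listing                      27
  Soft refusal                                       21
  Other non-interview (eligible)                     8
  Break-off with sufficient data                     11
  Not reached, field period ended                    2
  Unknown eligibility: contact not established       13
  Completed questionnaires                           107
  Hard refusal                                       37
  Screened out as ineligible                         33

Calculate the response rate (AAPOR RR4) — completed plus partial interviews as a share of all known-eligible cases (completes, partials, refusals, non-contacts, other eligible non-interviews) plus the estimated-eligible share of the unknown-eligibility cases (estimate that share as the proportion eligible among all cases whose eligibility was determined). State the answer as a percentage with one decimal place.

49.3%

Refusal or break-off = 37 + 21 = 58
Non-contacts = 2 + 12 = 14
Unknown eligibility = 13 + 41 = 54
Out of scope = 33 + 27 = 60
Top = 107 + 11 = 118
Known eligible = 107 + 11 + 58 + 14 + 8 = 198
e = 198 / (198 + 60) = 198 / 258 = 0.7674
Estimated eligible among unknowns = 0.7674 × 54 = 41.44
Base = 198 + 41.44 = 239.44
RR4 = 118 / 239.44 = 0.4928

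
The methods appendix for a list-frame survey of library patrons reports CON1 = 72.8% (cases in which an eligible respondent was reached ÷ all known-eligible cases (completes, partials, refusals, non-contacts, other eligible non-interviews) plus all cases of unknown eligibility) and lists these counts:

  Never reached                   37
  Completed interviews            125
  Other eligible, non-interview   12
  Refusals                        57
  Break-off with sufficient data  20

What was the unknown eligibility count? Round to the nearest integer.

Num = 125 + 20 + 57 + 12 = 214
CON1 = 214 / D = 0.728
D = 214 / 0.728 = 294.0
Remaining denominator categories sum to 251
unknown eligibility = 294.0 − 251 ≈ 43

43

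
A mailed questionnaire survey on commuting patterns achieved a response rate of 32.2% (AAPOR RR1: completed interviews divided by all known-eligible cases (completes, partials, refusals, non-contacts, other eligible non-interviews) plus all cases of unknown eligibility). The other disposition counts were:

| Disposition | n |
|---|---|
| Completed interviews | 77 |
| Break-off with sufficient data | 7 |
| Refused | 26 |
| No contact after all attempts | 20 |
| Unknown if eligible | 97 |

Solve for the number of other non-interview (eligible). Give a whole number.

12

RR1 = 77 / D = 0.322
D = 77 / 0.322 = 239.1
Rest of base = 227
other non-interview (eligible) = 239.1 − 227 ≈ 12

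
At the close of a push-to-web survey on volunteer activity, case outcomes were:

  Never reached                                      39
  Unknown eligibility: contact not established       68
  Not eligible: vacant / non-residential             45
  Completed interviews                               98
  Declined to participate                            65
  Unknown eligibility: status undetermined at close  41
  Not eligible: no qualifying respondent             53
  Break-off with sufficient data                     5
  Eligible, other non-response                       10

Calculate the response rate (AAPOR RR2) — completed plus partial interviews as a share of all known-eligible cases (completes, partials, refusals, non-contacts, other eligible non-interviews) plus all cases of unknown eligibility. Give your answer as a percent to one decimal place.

Eligibility not determined = 68 + 41 = 109
Screened out, ineligible = 53 + 45 = 98
Num = 98 + 5 = 103
Base = 98 + 5 + 65 + 39 + 10 + 109 = 326
RR2 = 103 / 326 = 0.3160

31.6%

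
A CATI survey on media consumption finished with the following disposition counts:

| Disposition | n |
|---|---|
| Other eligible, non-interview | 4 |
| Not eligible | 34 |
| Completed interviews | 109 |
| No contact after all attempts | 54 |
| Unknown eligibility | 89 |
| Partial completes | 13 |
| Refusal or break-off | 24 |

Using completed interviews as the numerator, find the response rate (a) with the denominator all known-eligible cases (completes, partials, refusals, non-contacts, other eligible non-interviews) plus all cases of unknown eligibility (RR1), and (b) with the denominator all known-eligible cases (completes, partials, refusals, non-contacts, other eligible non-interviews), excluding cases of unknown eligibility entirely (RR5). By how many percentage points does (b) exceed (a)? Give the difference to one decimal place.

16.2

Num → 109
Base → 109 + 13 + 24 + 54 + 4 + 89 = 293
RR1 = 109 / 293 = 0.3720
Base → 109 + 13 + 24 + 54 + 4 = 204
RR5 = 109 / 204 = 0.5343
Difference = 53.43 − 37.20 = 16.23 percentage points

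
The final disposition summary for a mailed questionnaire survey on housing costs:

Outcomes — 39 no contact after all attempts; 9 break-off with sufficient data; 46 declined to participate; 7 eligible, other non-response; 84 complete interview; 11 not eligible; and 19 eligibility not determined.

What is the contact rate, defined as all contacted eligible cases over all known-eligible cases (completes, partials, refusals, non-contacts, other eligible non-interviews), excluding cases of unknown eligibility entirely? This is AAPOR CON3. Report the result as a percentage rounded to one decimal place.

78.9%

Numerator: 84 + 9 + 46 + 7 = 146
Denom: 84 + 9 + 46 + 39 + 7 = 185
CON3 = 146 / 185 = 0.7892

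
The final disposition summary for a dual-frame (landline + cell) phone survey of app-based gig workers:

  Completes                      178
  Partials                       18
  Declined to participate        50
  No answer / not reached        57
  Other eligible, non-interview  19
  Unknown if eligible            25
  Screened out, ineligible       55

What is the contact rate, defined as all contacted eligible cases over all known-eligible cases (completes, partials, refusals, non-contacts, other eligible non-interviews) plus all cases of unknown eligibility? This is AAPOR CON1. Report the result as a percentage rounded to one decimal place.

76.4%

Numerator: 178 + 18 + 50 + 19 = 265
Base: 178 + 18 + 50 + 57 + 19 + 25 = 347
CON1 = 265 / 347 = 0.7637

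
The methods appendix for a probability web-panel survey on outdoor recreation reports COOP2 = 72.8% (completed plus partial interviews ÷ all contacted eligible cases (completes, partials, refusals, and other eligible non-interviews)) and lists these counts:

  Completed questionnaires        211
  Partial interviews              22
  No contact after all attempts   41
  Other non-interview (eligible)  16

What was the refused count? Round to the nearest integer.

71

Num: 211 + 22 = 233
COOP2 = 233 / D = 0.728
D = 233 / 0.728 = 320.1
Remaining denominator categories sum to 249
refused = 320.1 − 249 ≈ 71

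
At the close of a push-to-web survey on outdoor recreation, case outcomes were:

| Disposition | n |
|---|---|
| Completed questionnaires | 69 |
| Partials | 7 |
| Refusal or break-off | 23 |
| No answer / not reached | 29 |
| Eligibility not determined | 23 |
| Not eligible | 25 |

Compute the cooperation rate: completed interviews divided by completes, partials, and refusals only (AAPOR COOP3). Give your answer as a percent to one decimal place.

69.7%

Numerator → 69
Denominator → 69 + 7 + 23 = 99
COOP3 = 69 / 99 = 0.6970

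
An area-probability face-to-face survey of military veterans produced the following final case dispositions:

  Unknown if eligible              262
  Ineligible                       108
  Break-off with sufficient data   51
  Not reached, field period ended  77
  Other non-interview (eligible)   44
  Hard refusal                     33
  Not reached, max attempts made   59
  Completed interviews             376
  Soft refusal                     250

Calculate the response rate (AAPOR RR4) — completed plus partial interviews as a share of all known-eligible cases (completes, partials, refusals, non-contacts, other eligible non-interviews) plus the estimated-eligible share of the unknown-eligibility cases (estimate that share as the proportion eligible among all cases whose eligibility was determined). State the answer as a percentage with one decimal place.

38.0%

Refusals = 33 + 250 = 283
No answer / not reached = 77 + 59 = 136
Top → 376 + 51 = 427
Determined eligible → 376 + 51 + 283 + 136 + 44 = 890
e = 890 / (890 + 108) = 890 / 998 = 0.8918
Eligible share of unknowns → 0.8918 × 262 = 233.65
Base → 890 + 233.65 = 1123.65
RR4 = 427 / 1123.65 = 0.3800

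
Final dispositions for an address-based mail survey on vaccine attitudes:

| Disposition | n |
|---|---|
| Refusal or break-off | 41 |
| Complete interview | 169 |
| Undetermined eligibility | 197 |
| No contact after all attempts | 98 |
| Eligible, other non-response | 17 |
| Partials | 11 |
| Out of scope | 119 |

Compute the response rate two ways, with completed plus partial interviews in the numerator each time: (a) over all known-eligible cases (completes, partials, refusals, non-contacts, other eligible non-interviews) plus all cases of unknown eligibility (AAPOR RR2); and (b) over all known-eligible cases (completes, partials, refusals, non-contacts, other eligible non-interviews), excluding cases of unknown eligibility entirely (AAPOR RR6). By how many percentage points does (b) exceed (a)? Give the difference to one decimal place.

Numerator = 169 + 11 = 180
Denominator = 169 + 11 + 41 + 98 + 17 + 197 = 533
RR2 = 180 / 533 = 0.3377
Denominator = 169 + 11 + 41 + 98 + 17 = 336
RR6 = 180 / 336 = 0.5357
Difference = 53.57 − 33.77 = 19.80 percentage points

19.8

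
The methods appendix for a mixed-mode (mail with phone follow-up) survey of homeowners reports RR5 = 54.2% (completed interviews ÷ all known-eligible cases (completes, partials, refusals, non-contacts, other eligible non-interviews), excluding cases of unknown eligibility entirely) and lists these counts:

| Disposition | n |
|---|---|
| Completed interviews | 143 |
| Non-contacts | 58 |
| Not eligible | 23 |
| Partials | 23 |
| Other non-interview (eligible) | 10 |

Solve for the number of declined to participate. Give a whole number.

RR5 = 143 / D = 0.542
D = 143 / 0.542 = 263.8
Rest of base = 234
declined to participate = 263.8 − 234 ≈ 30

30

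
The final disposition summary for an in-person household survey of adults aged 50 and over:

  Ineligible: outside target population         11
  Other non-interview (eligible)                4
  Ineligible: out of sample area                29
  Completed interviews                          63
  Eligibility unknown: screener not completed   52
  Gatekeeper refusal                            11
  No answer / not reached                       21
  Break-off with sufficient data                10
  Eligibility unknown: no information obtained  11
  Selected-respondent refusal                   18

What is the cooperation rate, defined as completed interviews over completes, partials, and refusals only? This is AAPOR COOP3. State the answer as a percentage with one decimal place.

61.8%

Refusals = 11 + 18 = 29
Eligibility not determined = 52 + 11 = 63
Out of scope = 11 + 29 = 40
Numerator → 63
Denominator → 63 + 10 + 29 = 102
COOP3 = 63 / 102 = 0.6176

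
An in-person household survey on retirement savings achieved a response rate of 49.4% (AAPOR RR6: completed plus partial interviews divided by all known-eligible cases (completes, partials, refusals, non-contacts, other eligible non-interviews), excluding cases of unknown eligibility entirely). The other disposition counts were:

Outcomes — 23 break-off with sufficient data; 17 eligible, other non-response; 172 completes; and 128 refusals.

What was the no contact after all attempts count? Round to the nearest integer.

Num: 172 + 23 = 195
RR6 = 195 / D = 0.494
D = 195 / 0.494 = 394.7
Rest of base = 340
no contact after all attempts = 394.7 − 340 ≈ 55

55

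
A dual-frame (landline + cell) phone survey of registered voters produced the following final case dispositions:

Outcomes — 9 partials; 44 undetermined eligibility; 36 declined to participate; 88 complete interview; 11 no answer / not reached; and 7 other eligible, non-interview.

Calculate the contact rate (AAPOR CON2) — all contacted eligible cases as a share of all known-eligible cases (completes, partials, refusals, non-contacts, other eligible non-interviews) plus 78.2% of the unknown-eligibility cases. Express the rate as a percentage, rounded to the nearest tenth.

Num = 88 + 9 + 36 + 7 = 140
Eligible (known) = 88 + 9 + 36 + 11 + 7 = 151
e × U = 0.7820 × 44 = 34.41
Denominator = 151 + 34.41 = 185.41
CON2 = 140 / 185.41 = 0.7551

75.5%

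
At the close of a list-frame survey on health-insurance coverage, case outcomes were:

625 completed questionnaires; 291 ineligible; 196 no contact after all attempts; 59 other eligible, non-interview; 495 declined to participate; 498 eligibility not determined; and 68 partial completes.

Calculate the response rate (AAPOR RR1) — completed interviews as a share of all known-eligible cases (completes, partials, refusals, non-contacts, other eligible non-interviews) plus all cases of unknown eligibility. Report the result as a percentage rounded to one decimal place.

Numerator → 625
Denom → 625 + 68 + 495 + 196 + 59 + 498 = 1941
RR1 = 625 / 1941 = 0.3220

32.2%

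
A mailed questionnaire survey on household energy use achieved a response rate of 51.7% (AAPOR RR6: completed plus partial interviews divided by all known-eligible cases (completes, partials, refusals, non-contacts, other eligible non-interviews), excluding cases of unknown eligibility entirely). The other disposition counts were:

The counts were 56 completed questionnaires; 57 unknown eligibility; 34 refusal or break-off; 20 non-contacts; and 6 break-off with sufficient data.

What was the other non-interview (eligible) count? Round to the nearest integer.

4

Numerator = 56 + 6 = 62
RR6 = 62 / D = 0.517
D = 62 / 0.517 = 119.9
Other denominator terms total 116
other non-interview (eligible) = 119.9 − 116 ≈ 4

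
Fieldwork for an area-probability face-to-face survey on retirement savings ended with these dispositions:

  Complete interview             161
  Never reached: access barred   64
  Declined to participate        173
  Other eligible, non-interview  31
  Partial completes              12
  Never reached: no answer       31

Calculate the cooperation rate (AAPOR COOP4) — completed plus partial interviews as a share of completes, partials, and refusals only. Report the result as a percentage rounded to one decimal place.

50.0%

No contact after all attempts = 31 + 64 = 95
Num = 161 + 12 = 173
Denominator = 161 + 12 + 173 = 346
COOP4 = 173 / 346 = 0.5000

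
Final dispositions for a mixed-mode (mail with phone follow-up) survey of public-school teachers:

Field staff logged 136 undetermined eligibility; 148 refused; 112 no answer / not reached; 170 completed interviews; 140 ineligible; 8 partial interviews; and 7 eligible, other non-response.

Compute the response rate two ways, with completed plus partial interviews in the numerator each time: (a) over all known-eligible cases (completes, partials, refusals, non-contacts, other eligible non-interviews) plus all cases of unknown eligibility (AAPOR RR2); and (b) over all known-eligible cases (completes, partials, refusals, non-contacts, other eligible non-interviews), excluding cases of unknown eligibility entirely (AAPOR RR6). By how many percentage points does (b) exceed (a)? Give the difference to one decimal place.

9.4

Top = 170 + 8 = 178
Denominator = 170 + 8 + 148 + 112 + 7 + 136 = 581
RR2 = 178 / 581 = 0.3064
Denominator = 170 + 8 + 148 + 112 + 7 = 445
RR6 = 178 / 445 = 0.4000
Difference = 40.00 − 30.64 = 9.36 percentage points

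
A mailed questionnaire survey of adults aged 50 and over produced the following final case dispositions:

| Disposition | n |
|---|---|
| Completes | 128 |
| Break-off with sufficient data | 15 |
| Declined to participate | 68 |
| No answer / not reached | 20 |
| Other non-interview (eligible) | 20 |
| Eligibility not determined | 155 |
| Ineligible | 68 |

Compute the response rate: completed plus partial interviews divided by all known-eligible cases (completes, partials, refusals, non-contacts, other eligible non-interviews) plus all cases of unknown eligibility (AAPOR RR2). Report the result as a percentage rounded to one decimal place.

35.2%

Top: 128 + 15 = 143
Base: 128 + 15 + 68 + 20 + 20 + 155 = 406
RR2 = 143 / 406 = 0.3522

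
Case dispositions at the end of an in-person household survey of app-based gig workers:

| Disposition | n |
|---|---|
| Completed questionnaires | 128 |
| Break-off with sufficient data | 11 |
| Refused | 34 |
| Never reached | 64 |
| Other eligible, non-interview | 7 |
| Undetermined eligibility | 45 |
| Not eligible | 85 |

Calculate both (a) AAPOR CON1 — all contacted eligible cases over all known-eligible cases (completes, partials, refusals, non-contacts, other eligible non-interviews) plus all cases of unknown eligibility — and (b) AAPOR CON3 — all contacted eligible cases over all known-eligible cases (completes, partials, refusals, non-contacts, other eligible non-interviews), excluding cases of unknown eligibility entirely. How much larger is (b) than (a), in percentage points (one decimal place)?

11.5

Num → 128 + 11 + 34 + 7 = 180
Denominator → 128 + 11 + 34 + 64 + 7 + 45 = 289
CON1 = 180 / 289 = 0.6228
Denominator → 128 + 11 + 34 + 64 + 7 = 244
CON3 = 180 / 244 = 0.7377
Difference = 73.77 − 62.28 = 11.49 percentage points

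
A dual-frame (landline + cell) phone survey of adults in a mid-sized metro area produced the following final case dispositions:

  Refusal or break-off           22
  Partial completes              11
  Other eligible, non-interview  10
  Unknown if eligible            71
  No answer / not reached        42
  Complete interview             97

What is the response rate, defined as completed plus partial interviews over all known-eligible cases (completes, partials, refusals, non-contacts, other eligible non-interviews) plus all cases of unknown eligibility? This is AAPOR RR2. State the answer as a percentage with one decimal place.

42.7%

Num → 97 + 11 = 108
Denom → 97 + 11 + 22 + 42 + 10 + 71 = 253
RR2 = 108 / 253 = 0.4269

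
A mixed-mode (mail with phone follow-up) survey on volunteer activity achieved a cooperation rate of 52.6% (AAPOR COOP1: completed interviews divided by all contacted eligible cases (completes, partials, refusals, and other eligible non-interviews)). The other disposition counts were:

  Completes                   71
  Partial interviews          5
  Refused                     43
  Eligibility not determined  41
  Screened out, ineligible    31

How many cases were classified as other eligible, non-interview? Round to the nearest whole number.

16

COOP1 = 71 / D = 0.526
D = 71 / 0.526 = 135.0
Remaining denominator categories sum to 119
other eligible, non-interview = 135.0 − 119 ≈ 16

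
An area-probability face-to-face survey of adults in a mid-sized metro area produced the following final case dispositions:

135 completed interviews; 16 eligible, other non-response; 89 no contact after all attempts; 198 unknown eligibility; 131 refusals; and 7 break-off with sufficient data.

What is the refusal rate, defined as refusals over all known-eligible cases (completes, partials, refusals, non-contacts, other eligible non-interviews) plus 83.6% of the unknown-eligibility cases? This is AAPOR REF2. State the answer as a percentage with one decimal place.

Numerator = 131
Eligible (known) = 135 + 7 + 131 + 89 + 16 = 378
Estimated eligible among unknowns = 0.8360 × 198 = 165.53
Base = 378 + 165.53 = 543.53
REF2 = 131 / 543.53 = 0.2410

24.1%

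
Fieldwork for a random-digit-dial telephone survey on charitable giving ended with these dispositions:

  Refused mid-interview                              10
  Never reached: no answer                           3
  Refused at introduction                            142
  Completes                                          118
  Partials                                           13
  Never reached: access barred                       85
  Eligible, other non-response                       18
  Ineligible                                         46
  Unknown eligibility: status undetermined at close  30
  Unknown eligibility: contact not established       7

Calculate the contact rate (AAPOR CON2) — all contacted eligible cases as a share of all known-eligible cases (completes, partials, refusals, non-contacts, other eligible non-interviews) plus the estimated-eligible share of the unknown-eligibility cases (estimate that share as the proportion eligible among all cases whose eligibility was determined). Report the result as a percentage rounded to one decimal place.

71.3%

Refusals = 142 + 10 = 152
No contact after all attempts = 3 + 85 = 88
Eligibility not determined = 7 + 30 = 37
Numerator → 118 + 13 + 152 + 18 = 301
Known eligible → 118 + 13 + 152 + 88 + 18 = 389
e = 389 / (389 + 46) = 389 / 435 = 0.8943
Eligible share of unknowns → 0.8943 × 37 = 33.09
Denom → 389 + 33.09 = 422.09
CON2 = 301 / 422.09 = 0.7131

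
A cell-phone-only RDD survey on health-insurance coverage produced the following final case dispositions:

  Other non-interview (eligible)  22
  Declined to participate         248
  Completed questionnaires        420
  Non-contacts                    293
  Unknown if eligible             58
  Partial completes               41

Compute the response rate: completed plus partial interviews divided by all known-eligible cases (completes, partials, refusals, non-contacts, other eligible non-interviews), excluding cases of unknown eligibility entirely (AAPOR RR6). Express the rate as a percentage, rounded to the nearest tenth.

Num = 420 + 41 = 461
Denom = 420 + 41 + 248 + 293 + 22 = 1024
RR6 = 461 / 1024 = 0.4502

45.0%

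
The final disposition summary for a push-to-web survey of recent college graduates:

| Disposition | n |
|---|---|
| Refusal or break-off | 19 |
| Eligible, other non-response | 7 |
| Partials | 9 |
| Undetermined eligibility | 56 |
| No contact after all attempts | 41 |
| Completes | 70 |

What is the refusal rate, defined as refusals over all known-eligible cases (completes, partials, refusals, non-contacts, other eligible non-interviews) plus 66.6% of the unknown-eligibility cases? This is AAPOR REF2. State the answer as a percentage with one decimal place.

10.4%

Numerator: 19
Eligible (known): 70 + 9 + 19 + 41 + 7 = 146
e × U: 0.6660 × 56 = 37.30
Base: 146 + 37.30 = 183.30
REF2 = 19 / 183.30 = 0.1037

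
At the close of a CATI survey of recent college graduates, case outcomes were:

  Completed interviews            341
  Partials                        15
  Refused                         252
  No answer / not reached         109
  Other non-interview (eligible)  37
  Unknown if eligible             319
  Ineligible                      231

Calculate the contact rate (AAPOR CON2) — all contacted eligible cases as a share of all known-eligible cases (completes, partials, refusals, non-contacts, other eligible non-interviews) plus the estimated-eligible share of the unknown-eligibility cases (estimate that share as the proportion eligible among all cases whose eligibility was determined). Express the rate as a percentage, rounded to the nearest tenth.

64.6%

Top = 341 + 15 + 252 + 37 = 645
Known eligible = 341 + 15 + 252 + 109 + 37 = 754
e = 754 / (754 + 231) = 754 / 985 = 0.7655
Estimated eligible among unknowns = 0.7655 × 319 = 244.19
Denominator = 754 + 244.19 = 998.19
CON2 = 645 / 998.19 = 0.6462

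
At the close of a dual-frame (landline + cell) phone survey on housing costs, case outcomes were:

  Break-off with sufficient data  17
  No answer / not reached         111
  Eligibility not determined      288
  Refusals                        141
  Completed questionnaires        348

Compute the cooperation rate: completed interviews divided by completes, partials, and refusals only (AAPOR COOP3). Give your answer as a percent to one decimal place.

68.8%

Num: 348
Denominator: 348 + 17 + 141 = 506
COOP3 = 348 / 506 = 0.6877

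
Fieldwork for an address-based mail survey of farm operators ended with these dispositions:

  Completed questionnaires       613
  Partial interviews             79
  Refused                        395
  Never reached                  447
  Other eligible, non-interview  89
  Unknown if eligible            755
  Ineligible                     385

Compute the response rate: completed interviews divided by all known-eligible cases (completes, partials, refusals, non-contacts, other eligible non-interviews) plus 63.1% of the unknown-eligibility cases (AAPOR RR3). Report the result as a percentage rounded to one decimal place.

Top → 613
Eligible (known) → 613 + 79 + 395 + 447 + 89 = 1623
Estimated eligible among unknowns → 0.6310 × 755 = 476.41
Denom → 1623 + 476.41 = 2099.41
RR3 = 613 / 2099.41 = 0.2920

29.2%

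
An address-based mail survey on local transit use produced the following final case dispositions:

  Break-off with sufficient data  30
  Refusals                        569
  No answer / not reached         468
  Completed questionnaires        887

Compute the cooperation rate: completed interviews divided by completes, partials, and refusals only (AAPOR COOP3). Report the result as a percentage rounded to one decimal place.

59.7%

Top = 887
Denom = 887 + 30 + 569 = 1486
COOP3 = 887 / 1486 = 0.5969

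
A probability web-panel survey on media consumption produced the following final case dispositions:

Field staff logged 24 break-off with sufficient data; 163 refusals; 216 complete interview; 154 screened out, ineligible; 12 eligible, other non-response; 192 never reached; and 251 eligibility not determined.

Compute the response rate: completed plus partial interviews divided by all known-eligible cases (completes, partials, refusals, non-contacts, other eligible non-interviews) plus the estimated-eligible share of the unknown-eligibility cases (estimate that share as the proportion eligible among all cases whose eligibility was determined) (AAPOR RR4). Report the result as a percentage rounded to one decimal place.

29.7%

Numerator: 216 + 24 = 240
Determined eligible: 216 + 24 + 163 + 192 + 12 = 607
e = 607 / (607 + 154) = 607 / 761 = 0.7976
Estimated eligible among unknowns: 0.7976 × 251 = 200.20
Denominator: 607 + 200.20 = 807.20
RR4 = 240 / 807.20 = 0.2973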